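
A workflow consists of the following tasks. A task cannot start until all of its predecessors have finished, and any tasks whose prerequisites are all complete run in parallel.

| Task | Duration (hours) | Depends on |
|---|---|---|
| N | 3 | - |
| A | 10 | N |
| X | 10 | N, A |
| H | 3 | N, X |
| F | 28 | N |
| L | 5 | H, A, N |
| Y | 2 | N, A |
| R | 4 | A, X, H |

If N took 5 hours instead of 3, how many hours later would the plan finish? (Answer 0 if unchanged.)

2

The binding path is N→A→X→H→L = 3+10+10+3+5 = 31; finish at 31 hours.
N lies on that path, so at 5 hours the path becomes 33 hours.
The critical path is still N→A→X→H→L; finish is now 33 hours.
Change in finish: 33 − 31 = +2 hours.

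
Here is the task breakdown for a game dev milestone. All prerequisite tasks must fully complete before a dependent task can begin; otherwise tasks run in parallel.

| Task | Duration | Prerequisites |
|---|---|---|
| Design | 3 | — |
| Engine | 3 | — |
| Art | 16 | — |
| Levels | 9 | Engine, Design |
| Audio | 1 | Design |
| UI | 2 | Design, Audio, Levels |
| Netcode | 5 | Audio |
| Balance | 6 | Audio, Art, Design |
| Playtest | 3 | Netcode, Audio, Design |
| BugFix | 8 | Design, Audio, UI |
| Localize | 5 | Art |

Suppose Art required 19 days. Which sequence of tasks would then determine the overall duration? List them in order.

Art, Balance

Baseline: Art→Balance = 16+6 = 22 → 22 days.
Since Art is critical, the +3 change carries straight to that chain (now 25 days).
The critical path is still Art→Balance; finish is now 25 days.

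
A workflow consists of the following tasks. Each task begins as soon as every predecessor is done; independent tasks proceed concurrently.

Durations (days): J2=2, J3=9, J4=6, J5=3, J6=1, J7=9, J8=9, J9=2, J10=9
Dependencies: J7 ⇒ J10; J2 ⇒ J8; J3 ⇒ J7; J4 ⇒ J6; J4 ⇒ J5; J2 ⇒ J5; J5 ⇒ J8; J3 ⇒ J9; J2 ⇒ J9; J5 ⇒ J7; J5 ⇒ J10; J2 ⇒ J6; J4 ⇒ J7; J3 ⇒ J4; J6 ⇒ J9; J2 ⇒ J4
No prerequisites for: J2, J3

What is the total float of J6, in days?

Critical path: J3→J4→J5→J7→J10 = 9+6+3+9+9 = 36, so the finish is 36 days.
J6 finishes as early as 16 and must finish by 34.
Float = 36 − 18 = 18.

18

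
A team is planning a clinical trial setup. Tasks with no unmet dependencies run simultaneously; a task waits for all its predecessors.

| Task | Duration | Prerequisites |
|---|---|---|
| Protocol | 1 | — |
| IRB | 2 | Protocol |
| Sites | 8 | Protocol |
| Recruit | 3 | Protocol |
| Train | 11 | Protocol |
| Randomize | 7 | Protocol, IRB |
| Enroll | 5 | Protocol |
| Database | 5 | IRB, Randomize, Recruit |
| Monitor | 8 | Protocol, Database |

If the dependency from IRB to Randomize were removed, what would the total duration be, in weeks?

21

Original critical path: Protocol→IRB→Randomize→Database→Monitor = 1+2+7+5+8 = 23 ⇒ 23 weeks.
Without IRB→Randomize, Randomize's earliest start moves from 3 to 1.
The longest chain is now Protocol→Randomize→Database→Monitor = 1+7+5+8 = 21, so the clinical trial setup takes 21 weeks.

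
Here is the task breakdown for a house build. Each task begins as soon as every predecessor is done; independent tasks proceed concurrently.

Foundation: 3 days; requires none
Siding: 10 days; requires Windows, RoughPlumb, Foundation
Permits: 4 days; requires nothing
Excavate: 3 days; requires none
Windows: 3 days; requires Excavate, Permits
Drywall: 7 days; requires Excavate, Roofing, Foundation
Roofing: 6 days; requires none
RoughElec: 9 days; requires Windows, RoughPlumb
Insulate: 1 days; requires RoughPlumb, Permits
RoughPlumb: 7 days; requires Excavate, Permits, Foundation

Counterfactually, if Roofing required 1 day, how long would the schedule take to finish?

21

Critical path before the change: Permits→RoughPlumb→Siding = 4+7+10 = 21 giving 21 days.
Roofing has 8 days of float (longest path through it is 13).
That remains the longest chain; total 21 days.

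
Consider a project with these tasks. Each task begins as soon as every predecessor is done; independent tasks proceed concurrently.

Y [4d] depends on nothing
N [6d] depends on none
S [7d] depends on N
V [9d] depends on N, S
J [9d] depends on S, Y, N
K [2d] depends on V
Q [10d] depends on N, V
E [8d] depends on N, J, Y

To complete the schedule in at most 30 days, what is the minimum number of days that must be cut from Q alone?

Current finish: 32 days; target: 30.
Q is on every critical path, so each day cut from Q cuts the finish by one (this holds down to a finish of 30).
Need 32 − 30 = 2 days off Q → Q becomes 8 days, finish becomes 30.

2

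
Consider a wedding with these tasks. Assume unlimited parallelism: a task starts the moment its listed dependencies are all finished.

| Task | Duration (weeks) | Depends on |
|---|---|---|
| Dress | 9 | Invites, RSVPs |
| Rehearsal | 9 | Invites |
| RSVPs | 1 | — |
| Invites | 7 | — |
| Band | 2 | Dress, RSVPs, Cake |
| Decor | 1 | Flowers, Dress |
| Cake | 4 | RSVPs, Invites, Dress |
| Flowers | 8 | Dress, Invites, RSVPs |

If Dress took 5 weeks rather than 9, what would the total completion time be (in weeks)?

21

The binding path is Invites→Dress→Flowers→Decor = 7+9+8+1 = 25; finish at 25 weeks.
Since Dress is critical, the -4 change carries straight to that chain (now 21 weeks).
The critical path is still Invites→Dress→Flowers→Decor; finish is now 21 weeks.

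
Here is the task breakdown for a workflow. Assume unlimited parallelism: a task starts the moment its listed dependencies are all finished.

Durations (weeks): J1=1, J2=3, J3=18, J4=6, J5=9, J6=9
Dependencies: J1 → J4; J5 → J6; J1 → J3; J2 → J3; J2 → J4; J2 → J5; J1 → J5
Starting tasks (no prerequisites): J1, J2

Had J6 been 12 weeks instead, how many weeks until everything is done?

Actual critical path: J2→J5→J6 = 3+9+9 = 21 ⇒ 21 weeks.
J6 is on the critical path; changing it to 12 makes that path 24 weeks.
That remains the longest chain; total 24 weeks.

24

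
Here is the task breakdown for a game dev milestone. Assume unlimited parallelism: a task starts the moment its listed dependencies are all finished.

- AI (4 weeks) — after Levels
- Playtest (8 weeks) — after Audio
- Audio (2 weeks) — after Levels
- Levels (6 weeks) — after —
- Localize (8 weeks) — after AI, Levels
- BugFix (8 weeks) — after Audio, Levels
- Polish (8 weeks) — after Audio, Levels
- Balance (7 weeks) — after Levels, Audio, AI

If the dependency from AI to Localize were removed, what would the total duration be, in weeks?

17

Before: longest chain Levels→AI→Localize = 6+4+8 = 18, finish 18.
Without AI→Localize, Localize's earliest start moves from 10 to 6.
The longest chain is now Levels→AI→Balance = 6+4+7 = 17, so the plan takes 17 weeks.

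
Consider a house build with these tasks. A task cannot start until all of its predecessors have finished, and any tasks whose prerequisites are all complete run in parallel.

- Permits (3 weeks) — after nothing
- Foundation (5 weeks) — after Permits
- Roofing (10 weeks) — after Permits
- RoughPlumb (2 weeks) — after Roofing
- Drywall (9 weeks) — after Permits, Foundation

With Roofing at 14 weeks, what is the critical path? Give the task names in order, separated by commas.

Baseline: Permits→Foundation→Drywall = 3+5+9 = 17 → 17 weeks.
Roofing is off the critical path — its longest chain is 15 weeks, giving 2 of slack.
The binding chain switches to Permits→Roofing→RoughPlumb = 3+14+2 = 19; finish 19 weeks.

Permits, Roofing, RoughPlumb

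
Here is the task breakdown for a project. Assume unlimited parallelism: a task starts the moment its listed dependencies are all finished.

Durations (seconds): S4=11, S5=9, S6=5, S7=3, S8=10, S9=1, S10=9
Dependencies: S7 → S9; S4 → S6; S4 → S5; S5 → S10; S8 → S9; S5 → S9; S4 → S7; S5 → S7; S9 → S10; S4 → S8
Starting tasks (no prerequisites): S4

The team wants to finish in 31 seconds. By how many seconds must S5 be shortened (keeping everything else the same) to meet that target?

2

Current finish: 33 seconds; target: 31.
S5 is on every critical path, so each second cut from S5 cuts the finish by one (this holds down to a finish of 31).
Need 33 − 31 = 2 seconds off S5 → S5 becomes 7 seconds, finish becomes 31.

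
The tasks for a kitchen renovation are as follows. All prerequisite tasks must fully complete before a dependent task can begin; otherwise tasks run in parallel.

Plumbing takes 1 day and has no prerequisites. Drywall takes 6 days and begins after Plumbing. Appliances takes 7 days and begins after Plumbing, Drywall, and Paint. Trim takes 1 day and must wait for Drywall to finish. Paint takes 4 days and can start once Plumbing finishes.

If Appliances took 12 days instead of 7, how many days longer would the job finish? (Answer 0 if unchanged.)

Baseline: Plumbing→Drywall→Appliances = 1+6+7 = 14 → 14 days.
Appliances is on the critical path; changing it to 12 makes that path 19 days.
No other chain overtakes it, so the finish is 19 days.
Change in finish: 19 − 14 = +5 days.

5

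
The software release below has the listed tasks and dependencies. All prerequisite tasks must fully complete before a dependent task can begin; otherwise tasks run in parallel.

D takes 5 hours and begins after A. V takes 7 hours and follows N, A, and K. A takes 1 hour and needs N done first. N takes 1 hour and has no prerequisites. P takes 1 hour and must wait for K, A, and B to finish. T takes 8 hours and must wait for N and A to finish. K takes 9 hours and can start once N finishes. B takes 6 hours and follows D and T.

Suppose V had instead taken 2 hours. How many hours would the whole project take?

17

The binding path is N→K→V = 1+9+7 = 17; finish at 17 hours.
V is on the critical path; changing it to 2 makes that path 12 hours.
New critical path: N→A→T→B→P = 1+1+8+6+1 = 17 ⇒ 17 hours.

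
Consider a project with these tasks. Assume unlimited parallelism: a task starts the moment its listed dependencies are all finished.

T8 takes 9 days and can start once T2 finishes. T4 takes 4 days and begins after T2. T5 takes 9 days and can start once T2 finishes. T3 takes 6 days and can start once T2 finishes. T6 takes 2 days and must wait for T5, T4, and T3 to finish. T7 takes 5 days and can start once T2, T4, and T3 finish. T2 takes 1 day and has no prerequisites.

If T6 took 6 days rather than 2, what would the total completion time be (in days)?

Critical path before the change: T2→T5→T6 = 1+9+2 = 12 giving 12 days.
T6 lies on that path, so at 6 days the path becomes 16 days.
That remains the longest chain; total 16 days.

16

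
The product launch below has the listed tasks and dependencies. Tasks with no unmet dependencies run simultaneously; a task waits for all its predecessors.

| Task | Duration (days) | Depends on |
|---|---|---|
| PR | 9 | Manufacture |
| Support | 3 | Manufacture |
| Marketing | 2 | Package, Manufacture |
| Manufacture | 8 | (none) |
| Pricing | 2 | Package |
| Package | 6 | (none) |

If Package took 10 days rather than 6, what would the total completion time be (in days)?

17

Baseline: Manufacture→PR = 8+9 = 17 → 17 days.
Package has 9 days of float (longest path through it is 8).
No other chain overtakes it, so the finish is 17 days.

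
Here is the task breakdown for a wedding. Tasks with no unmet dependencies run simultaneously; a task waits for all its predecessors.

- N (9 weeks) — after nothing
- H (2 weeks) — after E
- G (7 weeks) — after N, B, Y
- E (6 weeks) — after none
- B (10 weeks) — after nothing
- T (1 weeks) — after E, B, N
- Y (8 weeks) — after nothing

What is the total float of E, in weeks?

B→G = 10+7 = 17 sets the makespan at 17 weeks.
The longest chain containing E totals 8 weeks.
Slack of E = 9 − 0 = 9 weeks.

9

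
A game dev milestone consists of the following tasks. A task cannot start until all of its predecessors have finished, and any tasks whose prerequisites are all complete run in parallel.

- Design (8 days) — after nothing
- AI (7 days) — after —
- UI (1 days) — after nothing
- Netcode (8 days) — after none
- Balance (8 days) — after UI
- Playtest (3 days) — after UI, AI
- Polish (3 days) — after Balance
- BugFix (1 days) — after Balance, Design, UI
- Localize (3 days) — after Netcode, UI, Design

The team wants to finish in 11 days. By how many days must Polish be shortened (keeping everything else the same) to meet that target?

Current finish: 12 days; target: 11.
Polish is on every critical path, so each day cut from Polish cuts the finish by one (this holds down to a finish of 11).
Need 12 − 11 = 1 day off Polish → Polish becomes 2 days, finish becomes 11.

1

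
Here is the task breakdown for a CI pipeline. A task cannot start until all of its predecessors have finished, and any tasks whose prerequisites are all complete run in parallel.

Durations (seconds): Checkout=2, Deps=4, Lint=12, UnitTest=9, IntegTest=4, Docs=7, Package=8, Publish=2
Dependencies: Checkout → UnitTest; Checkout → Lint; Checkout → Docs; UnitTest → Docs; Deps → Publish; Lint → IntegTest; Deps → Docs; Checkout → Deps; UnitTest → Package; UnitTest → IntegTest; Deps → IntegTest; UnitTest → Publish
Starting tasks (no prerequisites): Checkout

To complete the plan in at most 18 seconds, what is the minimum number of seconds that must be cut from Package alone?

1

Current finish: 19 seconds; target: 18.
Package is on every critical path, so each second cut from Package cuts the finish by one (this holds down to a finish of 18).
Need 19 − 18 = 1 second off Package → Package becomes 7 seconds, finish becomes 18.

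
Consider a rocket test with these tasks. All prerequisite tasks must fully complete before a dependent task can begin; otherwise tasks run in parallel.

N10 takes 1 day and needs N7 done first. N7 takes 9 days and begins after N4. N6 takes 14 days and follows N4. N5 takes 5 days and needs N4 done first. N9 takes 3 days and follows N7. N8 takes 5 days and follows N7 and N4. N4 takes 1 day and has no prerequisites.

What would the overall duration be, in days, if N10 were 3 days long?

15

Baseline: N4→N6 = 1+14 = 15 → 15 days.
N10 has 4 days of float (longest path through it is 11).
The critical path is still N4→N6; finish is now 15 days.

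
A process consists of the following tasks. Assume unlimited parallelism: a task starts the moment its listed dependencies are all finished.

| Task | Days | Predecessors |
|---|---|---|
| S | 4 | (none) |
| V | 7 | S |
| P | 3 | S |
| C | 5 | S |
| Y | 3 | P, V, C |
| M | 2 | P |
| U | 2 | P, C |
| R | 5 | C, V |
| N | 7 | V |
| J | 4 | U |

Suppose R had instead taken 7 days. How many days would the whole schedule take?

18

The binding path is S→V→N = 4+7+7 = 18; finish at 18 days.
R is off the critical path — its longest chain is 16 days, giving 2 of slack.
Now S→V→R = 4+7+7 = 18 is longest, so the finish becomes 18 days.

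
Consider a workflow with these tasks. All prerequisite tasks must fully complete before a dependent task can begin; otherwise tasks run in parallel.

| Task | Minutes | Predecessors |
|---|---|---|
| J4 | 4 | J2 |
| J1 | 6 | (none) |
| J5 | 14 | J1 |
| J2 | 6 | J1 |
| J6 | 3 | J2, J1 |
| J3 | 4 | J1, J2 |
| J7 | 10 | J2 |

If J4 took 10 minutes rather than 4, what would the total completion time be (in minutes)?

As given, the longest chain is J1→J2→J7 = 6+6+10 = 22, so the finish is 22 minutes.
J4 has 6 minutes of float (longest path through it is 16).
The binding chain switches to J1→J2→J4 = 6+6+10 = 22; finish 22 minutes.

22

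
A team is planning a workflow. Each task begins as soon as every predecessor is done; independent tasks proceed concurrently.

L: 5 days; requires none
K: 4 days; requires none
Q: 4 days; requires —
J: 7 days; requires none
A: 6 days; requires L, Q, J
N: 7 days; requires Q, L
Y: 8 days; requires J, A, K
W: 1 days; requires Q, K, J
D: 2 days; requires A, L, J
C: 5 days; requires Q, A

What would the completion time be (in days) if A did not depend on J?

19

With the dependency in place, J→A→Y = 7+6+8 = 21 sets the finish at 21 days.
Without J→A, A's earliest start moves from 7 to 5.
After: L→A→Y = 5+6+8 = 19 → 19 days.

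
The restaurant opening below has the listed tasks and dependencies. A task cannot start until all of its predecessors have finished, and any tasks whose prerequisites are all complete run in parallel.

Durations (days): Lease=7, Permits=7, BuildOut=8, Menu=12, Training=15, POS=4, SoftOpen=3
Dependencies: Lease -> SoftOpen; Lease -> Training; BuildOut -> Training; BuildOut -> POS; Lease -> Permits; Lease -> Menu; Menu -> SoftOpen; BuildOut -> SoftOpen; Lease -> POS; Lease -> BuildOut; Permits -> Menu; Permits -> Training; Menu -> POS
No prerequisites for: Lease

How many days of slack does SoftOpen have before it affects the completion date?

1

The longest chain is Lease→Permits→Menu→POS = 7+7+12+4 = 30; overall finish 30 days.
The longest chain containing SoftOpen totals 29 days.
Slack of SoftOpen = 27 − 26 = 1 day.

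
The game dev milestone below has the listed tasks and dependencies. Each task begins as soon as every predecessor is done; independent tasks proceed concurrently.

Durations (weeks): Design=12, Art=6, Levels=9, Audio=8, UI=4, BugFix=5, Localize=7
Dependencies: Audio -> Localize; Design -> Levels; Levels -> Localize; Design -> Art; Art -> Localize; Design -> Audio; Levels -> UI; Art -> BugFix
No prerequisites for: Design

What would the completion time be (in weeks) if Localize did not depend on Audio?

Before: longest chain Design→Levels→Localize = 12+9+7 = 28, finish 28.
Dropping Audio→Localize doesn't change Localize's earliest start (21); another predecessor still binds.
The longest chain is now Design→Levels→Localize = 12+9+7 = 28, so the project takes 28 weeks.

28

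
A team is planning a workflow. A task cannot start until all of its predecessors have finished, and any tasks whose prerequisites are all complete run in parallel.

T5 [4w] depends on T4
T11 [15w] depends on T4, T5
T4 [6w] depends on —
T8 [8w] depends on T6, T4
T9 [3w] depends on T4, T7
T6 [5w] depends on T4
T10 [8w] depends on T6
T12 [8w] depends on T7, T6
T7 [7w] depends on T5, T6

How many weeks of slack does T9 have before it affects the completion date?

T4→T6→T7→T12 = 6+5+7+8 = 26 sets the makespan at 26 weeks.
T9 finishes as early as 21 and must finish by 26.
Float = 26 − 21 = 5.

5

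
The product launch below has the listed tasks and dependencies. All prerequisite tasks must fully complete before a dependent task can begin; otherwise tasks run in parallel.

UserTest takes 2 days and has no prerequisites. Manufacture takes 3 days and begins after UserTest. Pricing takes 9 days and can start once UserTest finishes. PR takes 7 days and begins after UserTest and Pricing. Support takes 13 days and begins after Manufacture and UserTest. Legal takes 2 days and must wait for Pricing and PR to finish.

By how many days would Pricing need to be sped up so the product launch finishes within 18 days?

Current finish: 20 days; target: 18.
Pricing is on every critical path, so each day cut from Pricing cuts the finish by one (this holds down to a finish of 18).
Need 20 − 18 = 2 days off Pricing → Pricing becomes 7 days, finish becomes 18.

2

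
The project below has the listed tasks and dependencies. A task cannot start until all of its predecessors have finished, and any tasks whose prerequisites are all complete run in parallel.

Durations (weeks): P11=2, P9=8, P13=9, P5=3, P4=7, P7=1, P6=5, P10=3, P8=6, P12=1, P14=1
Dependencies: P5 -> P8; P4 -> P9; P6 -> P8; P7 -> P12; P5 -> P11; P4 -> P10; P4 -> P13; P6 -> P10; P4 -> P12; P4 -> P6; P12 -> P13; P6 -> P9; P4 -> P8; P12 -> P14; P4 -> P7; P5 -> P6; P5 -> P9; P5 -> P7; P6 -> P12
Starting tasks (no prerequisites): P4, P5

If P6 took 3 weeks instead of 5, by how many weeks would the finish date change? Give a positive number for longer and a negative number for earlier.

-2

As given, the longest chain is P4→P6→P12→P13 = 7+5+1+9 = 22, so the finish is 22 weeks.
P6 lies on that path, so at 3 weeks the path becomes 20 weeks.
No other chain overtakes it, so the finish is 20 weeks.
Change in finish: 20 − 22 = -2 weeks.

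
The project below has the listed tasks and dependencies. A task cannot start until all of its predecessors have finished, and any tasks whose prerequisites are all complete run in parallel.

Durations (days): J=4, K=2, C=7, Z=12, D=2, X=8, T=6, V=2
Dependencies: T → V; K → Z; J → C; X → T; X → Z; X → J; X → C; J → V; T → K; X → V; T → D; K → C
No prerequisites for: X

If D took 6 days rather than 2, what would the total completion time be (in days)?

28

Critical path before the change: X→T→K→Z = 8+6+2+12 = 28 giving 28 days.
D has 12 days of float (longest path through it is 16).
No other chain overtakes it, so the finish is 28 days.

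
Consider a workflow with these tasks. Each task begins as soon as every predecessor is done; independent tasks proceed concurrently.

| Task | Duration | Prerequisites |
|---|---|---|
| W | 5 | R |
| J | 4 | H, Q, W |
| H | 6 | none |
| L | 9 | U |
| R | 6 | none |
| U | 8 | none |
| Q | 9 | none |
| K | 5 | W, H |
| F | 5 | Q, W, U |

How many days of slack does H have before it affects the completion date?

6

Critical path: U→L = 8+9 = 17, so the finish is 17 days.
Longest path through H: 11 days (earliest finish 6, latest finish 12).
Slack of H = 6 − 0 = 6 days.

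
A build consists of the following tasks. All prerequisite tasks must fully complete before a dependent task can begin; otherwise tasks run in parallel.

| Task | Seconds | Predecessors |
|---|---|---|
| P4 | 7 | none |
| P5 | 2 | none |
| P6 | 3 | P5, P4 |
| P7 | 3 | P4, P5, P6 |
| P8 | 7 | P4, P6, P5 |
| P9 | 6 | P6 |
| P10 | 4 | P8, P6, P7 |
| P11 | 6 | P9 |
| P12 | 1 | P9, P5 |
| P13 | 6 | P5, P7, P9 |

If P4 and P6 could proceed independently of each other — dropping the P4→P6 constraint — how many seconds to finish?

18

Before: longest chain P4→P6→P9→P11 = 7+3+6+6 = 22, finish 22.
Without P4→P6, P6's earliest start moves from 7 to 2.
The longest chain is now P4→P8→P10 = 7+7+4 = 18, so the project takes 18 seconds.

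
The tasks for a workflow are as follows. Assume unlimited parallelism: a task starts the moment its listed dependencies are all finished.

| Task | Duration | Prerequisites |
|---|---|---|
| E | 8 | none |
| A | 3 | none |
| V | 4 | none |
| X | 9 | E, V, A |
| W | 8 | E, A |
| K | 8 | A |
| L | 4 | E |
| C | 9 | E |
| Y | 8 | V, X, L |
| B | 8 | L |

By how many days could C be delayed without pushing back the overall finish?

E→X→Y = 8+9+8 = 25 sets the makespan at 25 days.
C finishes as early as 17 and must finish by 25.
Float = 25 − 17 = 8.

8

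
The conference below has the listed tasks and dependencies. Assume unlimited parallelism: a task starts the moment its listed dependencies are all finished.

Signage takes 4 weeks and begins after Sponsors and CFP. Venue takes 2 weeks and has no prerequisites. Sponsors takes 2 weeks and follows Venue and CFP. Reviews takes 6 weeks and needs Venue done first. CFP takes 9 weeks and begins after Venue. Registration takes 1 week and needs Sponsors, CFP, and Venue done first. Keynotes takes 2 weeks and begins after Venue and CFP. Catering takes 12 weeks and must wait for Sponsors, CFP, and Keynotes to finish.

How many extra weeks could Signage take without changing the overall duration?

8

The longest chain is Venue→CFP→Keynotes→Catering = 2+9+2+12 = 25; overall finish 25 weeks.
The longest chain containing Signage totals 17 weeks.
Slack of Signage = 21 − 13 = 8 weeks.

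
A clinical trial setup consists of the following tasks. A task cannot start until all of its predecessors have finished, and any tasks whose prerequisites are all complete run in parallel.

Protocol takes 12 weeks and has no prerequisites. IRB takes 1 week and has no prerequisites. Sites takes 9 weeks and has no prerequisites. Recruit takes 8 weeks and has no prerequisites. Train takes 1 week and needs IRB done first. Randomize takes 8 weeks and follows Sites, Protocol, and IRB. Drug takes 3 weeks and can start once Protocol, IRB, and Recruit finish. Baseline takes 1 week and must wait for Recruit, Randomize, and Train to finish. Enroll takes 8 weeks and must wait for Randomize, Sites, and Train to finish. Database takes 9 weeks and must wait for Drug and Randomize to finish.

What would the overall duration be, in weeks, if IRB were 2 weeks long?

29

The binding path is Protocol→Randomize→Database = 12+8+9 = 29; finish at 29 weeks.
IRB is off the critical path — its longest chain is 18 weeks, giving 11 of slack.
No other chain overtakes it, so the finish is 29 weeks.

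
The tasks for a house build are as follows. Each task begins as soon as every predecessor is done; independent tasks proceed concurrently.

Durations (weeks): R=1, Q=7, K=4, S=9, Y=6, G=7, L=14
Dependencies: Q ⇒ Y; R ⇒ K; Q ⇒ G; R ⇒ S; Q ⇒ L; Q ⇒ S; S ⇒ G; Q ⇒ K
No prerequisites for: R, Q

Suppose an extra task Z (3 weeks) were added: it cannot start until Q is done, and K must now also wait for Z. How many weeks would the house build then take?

Originally the house build takes 23 weeks.
With Z inserted, K now waits for max(Q, R, Z).
New critical path: Q→S→G = 7+9+7 = 23 ⇒ 23 weeks.

23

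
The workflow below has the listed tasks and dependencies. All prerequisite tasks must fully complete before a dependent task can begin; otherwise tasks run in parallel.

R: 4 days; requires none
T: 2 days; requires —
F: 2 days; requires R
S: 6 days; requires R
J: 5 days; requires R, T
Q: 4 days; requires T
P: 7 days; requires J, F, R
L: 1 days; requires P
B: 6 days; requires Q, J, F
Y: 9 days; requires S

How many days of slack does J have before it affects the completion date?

2

The longest chain is R→S→Y = 4+6+9 = 19; overall finish 19 days.
Longest path through J: 17 days (earliest finish 9, latest finish 11).
Slack of J = 6 − 4 = 2 days.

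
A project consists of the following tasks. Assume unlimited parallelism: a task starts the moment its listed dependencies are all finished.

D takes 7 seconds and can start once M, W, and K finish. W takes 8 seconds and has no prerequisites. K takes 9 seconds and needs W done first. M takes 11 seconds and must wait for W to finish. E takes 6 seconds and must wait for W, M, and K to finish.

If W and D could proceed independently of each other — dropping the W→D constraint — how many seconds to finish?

With the dependency in place, W→M→D = 8+11+7 = 26 sets the finish at 26 seconds.
Dropping W→D doesn't change D's earliest start (19); another predecessor still binds.
After: W→M→D = 8+11+7 = 26 → 26 seconds.

26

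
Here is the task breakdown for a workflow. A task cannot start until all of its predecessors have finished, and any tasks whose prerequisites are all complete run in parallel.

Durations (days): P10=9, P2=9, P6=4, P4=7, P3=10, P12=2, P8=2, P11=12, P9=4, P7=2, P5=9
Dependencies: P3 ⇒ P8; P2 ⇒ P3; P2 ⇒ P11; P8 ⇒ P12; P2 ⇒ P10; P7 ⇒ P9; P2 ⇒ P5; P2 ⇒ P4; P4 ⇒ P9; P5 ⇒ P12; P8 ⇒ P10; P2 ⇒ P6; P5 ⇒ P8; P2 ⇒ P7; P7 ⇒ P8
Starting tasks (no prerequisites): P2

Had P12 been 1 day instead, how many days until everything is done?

30

Critical path before the change: P2→P3→P8→P10 = 9+10+2+9 = 30 giving 30 days.
The longest path through P12 is only 23 days, so P12 has float 7.
No other chain overtakes it, so the finish is 30 days.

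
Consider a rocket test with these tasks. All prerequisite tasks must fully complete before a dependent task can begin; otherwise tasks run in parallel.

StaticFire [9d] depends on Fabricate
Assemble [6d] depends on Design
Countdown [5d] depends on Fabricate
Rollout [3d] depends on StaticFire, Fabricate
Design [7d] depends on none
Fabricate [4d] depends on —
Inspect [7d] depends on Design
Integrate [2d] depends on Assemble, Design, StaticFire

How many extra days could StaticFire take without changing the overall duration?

The longest chain is Fabricate→StaticFire→Rollout = 4+9+3 = 16; overall finish 16 days.
Longest path through StaticFire: 16 days (earliest finish 13, latest finish 13).
Slack of StaticFire = 4 − 4 = 0 days.

0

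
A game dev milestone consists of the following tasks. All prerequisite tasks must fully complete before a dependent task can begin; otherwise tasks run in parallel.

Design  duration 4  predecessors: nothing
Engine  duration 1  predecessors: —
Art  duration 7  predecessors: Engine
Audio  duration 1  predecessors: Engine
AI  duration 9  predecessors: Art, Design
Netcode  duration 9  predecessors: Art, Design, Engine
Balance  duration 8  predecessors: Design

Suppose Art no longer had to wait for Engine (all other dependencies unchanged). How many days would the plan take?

Before: longest chain Engine→Art→AI = 1+7+9 = 17, finish 17.
Without Engine→Art, Art's earliest start moves from 1 to 0.
New critical path: Art→AI = 7+9 = 16 ⇒ 16 days.

16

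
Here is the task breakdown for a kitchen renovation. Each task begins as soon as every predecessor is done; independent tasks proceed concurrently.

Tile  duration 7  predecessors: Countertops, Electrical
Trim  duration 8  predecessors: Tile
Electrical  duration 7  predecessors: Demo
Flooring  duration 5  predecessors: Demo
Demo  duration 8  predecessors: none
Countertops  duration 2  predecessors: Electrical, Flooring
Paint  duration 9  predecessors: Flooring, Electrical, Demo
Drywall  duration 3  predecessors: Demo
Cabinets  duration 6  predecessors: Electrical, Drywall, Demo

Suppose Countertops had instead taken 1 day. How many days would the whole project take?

As given, the longest chain is Demo→Electrical→Countertops→Tile→Trim = 8+7+2+7+8 = 32, so the finish is 32 days.
Since Countertops is critical, the -1 change carries straight to that chain (now 31 days).
The critical path is still Demo→Electrical→Countertops→Tile→Trim; finish is now 31 days.

31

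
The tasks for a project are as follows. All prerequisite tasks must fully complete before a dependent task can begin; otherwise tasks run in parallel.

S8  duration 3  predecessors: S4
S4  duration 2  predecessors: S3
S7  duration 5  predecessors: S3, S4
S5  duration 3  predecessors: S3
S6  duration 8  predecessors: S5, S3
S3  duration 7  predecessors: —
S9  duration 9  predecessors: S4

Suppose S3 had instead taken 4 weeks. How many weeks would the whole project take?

15

As given, the longest chain is S3→S4→S9 = 7+2+9 = 18, so the finish is 18 weeks.
Since S3 is critical, the -3 change carries straight to that chain (now 15 weeks).
The critical path is still S3→S4→S9; finish is now 15 weeks.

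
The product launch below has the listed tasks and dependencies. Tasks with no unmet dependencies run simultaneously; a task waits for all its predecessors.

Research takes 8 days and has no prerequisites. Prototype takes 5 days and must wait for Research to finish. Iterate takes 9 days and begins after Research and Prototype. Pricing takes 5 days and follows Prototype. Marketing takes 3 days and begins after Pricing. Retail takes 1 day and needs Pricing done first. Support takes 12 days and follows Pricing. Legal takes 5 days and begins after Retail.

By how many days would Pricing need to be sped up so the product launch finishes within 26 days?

4

Current finish: 30 days; target: 26.
Pricing is on every critical path, so each day cut from Pricing cuts the finish by one (this holds down to a finish of 26).
Need 30 − 26 = 4 days off Pricing → Pricing becomes 1 day, finish becomes 26.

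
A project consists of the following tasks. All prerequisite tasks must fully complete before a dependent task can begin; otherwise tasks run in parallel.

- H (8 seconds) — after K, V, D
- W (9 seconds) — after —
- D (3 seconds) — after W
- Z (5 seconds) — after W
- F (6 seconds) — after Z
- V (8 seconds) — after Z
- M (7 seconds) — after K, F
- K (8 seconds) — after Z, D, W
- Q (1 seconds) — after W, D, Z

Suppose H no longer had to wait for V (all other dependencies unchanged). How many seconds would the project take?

Before: longest chain W→Z→K→H = 9+5+8+8 = 30, finish 30.
Dropping V→H doesn't change H's earliest start (22); another predecessor still binds.
The longest chain is now W→Z→K→H = 9+5+8+8 = 30, so the project takes 30 seconds.

30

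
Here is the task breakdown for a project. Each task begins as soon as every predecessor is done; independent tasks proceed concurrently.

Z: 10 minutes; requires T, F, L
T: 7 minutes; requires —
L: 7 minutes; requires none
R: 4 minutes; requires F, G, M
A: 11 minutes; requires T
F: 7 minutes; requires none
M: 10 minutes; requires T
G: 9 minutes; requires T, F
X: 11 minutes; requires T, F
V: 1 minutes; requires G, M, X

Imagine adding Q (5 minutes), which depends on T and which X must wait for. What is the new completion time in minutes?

Originally the schedule takes 21 minutes.
With Q inserted, X now waits for max(T, F, Q).
New critical path: T→Q→X→V = 7+5+11+1 = 24 ⇒ 24 minutes.

24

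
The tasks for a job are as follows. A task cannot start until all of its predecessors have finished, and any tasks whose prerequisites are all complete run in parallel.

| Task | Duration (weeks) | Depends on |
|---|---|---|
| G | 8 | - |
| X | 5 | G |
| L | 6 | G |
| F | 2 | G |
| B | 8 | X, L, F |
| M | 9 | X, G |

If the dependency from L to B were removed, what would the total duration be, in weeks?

22

Before: longest chain G→X→M = 8+5+9 = 22, finish 22.
Without L→B, B's earliest start moves from 14 to 13.
The longest chain is now G→X→M = 8+5+9 = 22, so the job takes 22 weeks.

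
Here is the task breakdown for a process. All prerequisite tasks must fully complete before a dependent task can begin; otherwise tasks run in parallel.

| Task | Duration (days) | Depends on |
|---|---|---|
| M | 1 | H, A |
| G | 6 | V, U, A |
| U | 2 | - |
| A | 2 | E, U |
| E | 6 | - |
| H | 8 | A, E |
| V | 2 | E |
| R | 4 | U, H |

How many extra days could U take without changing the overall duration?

4

E→A→H→R = 6+2+8+4 = 20 sets the makespan at 20 days.
U finishes as early as 2 and must finish by 6.
So U can slip 6 − 2 = 4 days.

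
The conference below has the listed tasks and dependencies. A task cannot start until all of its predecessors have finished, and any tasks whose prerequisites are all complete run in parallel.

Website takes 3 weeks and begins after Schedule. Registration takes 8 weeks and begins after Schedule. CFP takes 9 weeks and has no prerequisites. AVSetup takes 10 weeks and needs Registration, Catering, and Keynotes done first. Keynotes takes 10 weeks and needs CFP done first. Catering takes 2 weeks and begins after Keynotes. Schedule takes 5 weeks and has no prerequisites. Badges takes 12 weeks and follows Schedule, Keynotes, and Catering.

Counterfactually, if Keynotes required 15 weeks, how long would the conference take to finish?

38

Actual critical path: CFP→Keynotes→Catering→Badges = 9+10+2+12 = 33 ⇒ 33 weeks.
Since Keynotes is critical, the +5 change carries straight to that chain (now 38 weeks).
That remains the longest chain; total 38 weeks.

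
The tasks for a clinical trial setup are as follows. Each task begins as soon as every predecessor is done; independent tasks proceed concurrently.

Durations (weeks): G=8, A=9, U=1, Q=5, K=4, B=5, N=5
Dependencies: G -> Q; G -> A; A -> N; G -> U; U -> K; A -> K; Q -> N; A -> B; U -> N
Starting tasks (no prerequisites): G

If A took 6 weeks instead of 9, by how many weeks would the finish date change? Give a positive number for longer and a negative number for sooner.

-3

Critical path before the change: G→A→B = 8+9+5 = 22 giving 22 weeks.
A lies on that path, so at 6 weeks the path becomes 19 weeks.
No other chain overtakes it, so the finish is 19 weeks.
Change in finish: 19 − 22 = -3 weeks.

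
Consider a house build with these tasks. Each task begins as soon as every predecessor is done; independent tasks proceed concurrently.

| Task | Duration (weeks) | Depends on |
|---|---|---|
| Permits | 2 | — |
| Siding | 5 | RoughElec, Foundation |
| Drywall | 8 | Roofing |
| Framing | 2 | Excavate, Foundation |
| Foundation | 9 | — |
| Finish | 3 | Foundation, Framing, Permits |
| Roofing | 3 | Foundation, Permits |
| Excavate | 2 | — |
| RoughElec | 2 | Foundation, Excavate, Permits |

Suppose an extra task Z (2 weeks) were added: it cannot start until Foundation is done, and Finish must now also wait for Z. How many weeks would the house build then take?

20

Originally the house build takes 20 weeks.
With Z inserted, Finish now waits for max(Foundation, Framing, Permits, Z).
New critical path: Foundation→Roofing→Drywall = 9+3+8 = 20 ⇒ 20 weeks.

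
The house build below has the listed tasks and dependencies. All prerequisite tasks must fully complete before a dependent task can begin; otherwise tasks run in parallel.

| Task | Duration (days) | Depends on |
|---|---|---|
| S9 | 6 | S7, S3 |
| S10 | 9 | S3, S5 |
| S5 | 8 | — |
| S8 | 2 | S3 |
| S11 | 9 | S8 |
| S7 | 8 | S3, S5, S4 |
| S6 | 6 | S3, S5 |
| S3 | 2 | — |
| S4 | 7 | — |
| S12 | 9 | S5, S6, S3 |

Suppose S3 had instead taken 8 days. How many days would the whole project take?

The binding path is S5→S6→S12 = 8+6+9 = 23; finish at 23 days.
The longest path through S3 is only 17 days, so S3 has float 6.
Now S3→S6→S12 = 8+6+9 = 23 is longest, so the finish becomes 23 days.

23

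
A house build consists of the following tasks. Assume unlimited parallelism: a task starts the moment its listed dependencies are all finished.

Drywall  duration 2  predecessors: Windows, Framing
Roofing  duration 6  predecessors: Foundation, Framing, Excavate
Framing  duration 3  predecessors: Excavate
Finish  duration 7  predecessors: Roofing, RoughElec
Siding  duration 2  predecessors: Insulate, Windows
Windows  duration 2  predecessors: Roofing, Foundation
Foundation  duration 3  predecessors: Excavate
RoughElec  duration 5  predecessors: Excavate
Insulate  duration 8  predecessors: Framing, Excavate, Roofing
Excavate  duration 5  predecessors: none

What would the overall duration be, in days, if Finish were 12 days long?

26

The binding path is Excavate→Foundation→Roofing→Insulate→Siding = 5+3+6+8+2 = 24; finish at 24 days.
Finish is off the critical path — its longest chain is 21 days, giving 3 of slack.
New critical path: Excavate→Foundation→Roofing→Finish = 5+3+6+12 = 26 ⇒ 26 days.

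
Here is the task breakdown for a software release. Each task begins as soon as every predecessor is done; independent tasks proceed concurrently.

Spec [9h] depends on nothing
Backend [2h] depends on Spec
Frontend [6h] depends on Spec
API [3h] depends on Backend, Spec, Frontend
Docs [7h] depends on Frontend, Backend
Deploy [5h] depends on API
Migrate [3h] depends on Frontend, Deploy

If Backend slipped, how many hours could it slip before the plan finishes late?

The longest chain is Spec→Frontend→API→Deploy→Migrate = 9+6+3+5+3 = 26; overall finish 26 hours.
Backend finishes as early as 11 and must finish by 15.
So Backend can slip 15 − 11 = 4 hours.

4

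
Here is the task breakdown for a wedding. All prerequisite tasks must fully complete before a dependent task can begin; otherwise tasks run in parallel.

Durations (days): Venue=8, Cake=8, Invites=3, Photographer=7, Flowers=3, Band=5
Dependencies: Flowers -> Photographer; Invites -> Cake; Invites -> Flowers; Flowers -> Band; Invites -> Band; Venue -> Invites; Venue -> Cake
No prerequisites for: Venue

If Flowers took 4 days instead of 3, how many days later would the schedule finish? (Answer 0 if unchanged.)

Baseline: Venue→Invites→Flowers→Photographer = 8+3+3+7 = 21 → 21 days.
Flowers lies on that path, so at 4 days the path becomes 22 days.
The critical path is still Venue→Invites→Flowers→Photographer; finish is now 22 days.
Change in finish: 22 − 21 = +1 days.

1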